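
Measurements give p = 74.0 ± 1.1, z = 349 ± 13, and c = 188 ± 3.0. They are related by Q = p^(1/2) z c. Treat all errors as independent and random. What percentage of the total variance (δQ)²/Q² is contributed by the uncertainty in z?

81.7%

(δQ/Q)² = (½·δp/p)² + (1·δz/z)² + (1·δc/c)²
  p term: (0.5×0.0149)² = 5.52e-05
  z term: (1×0.0372)² = 0.00139
  c term: (1×0.0160)² = 0.000255
Total = 0.00170. Share from z = 0.00139/0.00170 = 0.817.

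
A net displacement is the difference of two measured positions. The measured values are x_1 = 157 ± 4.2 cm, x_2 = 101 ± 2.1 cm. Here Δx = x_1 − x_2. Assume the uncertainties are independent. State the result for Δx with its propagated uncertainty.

56.0 ± 4.70 cm

Δx is a linear combination, so absolute uncertainties add in quadrature:
  (δx_1)² = 17.6;  (δx_2)² = 4.41
δΔx = √(22.1) = 4.70 cm
Δx = 56.0 cm.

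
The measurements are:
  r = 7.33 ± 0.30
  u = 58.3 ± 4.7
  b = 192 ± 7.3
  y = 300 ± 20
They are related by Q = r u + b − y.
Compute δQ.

Let p = r·u = 427. δp/p = √((1·δr/r)² + (1·δu/u)²) = √(0.00168 + 0.00650) = 0.0904, so δp = 38.6.
Q = p + b − y: δQ = √(δp² + δb² + δy²) = √(1490 + 53.3 + 400) = 44.1

44.1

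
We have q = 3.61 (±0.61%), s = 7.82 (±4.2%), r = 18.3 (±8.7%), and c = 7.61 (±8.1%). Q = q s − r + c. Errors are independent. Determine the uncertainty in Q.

Let p = q·s = 28.2. δp/p = √((1·δq/q)² + (1·δs/s)²) = √(3.72e-05 + 0.00176) = 0.0424, so δp = 1.20.
Q = p − r + c: δQ = √(δp² + δr² + δc²) = √(1.44 + 2.53 + 0.380) = 2.09

2.09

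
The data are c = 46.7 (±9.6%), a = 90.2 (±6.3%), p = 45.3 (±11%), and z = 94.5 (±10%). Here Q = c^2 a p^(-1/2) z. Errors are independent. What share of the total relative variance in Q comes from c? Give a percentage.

68.4%

(δQ/Q)² = (2·δc/c)² + (1·δa/a)² + (−½·δp/p)² + (1·δz/z)²
  c term: (2×0.0960)² = 0.0369
  a term: (1×0.0630)² = 0.00397
  p term: (-0.5×0.110)² = 0.00302
  z term: (1×0.100)² = 0.0100
Total = 0.0539. Share from c = 0.0369/0.0539 = 0.684.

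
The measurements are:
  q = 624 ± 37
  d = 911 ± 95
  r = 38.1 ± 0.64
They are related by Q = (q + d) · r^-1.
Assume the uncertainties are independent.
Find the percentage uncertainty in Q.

6.85%

Let u = q + d = 1540. δu = √(δq² + δd²) = √(1370 + 9020) = 102, so δu/u = 0.0664.
Q is then a monomial in u, r:
δQ/Q = √((δu/u)² + (-1·δr/r)²) = √(0.00441 + 0.000282) = 0.0685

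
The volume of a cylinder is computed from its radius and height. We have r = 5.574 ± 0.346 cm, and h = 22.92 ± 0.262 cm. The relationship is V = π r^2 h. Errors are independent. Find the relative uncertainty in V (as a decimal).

0.125

Since V is a product/quotient, work with relative uncertainties:
  (2·δr/r)² = (2×0.0621)² = 0.0154;  (1·δh/h)² = (1×0.0114)² = 0.000131
δV/V = √(0.0155) = 0.125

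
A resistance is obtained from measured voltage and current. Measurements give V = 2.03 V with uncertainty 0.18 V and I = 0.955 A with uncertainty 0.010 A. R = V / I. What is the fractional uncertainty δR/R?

0.0893

R is a product of powers, so relative uncertainties combine in quadrature:
  (1·δV/V)² = (1×0.0887)² = 0.00786;  (-1·δI/I)² = (-1×0.0105)² = 0.000110
δR/R = √(0.00797) = 0.0893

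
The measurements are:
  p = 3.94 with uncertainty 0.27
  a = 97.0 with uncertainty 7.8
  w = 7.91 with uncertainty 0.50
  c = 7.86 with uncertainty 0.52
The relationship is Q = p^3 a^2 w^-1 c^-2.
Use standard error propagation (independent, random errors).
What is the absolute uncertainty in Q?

Each factor contributes (exponent × relative error)² to (δQ/Q)²:
  (3·δp/p)² = (3×0.0685)² = 0.0423;  (2·δa/a)² = (2×0.0804)² = 0.0259;  (-1·δw/w)² = (-1×0.0632)² = 0.00400;  (-2·δc/c)² = (-2×0.0662)² = 0.0175
δQ/Q = √(0.0896) = 0.299
Q = 1180, so δQ = 0.299 × 1180 = 353.

353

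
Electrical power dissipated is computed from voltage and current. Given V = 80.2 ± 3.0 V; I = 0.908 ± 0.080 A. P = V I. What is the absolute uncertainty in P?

Products/powers → add relative errors in quadrature, weighted by exponent:
  (1·δV/V)² = (1×0.0374)² = 0.00140;  (1·δI/I)² = (1×0.0881)² = 0.00776
δP/P = √(0.00916) = 0.0957
P = 72.8 W, so δP = 0.0957 × 72.8 = 6.97 W.

6.97 W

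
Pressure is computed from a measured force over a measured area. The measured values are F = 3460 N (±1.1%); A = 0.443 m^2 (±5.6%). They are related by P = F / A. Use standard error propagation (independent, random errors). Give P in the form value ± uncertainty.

Each factor contributes (exponent × relative error)² to (δP/P)²:
  (1·δF/F)² = (1×0.0110)² = 0.000121;  (-1·δA/A)² = (-1×0.0560)² = 0.00314
δP/P = √(0.00326) = 0.0571
P = 7810 Pa, so δP = 0.0571 × 7810 = 446 Pa.

7810 ± 446 Pa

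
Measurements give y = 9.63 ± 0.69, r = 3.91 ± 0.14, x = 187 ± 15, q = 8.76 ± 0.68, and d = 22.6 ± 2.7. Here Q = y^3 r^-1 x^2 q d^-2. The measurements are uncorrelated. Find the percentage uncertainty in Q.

36.9%

Each factor contributes (exponent × relative error)² to (δQ/Q)²:
  (3·δy/y)² = (3×0.0717)² = 0.0462;  (-1·δr/r)² = (-1×0.0358)² = 0.00128;  (2·δx/x)² = (2×0.0802)² = 0.0257;  (1·δq/q)² = (1×0.0776)² = 0.00603;  (-2·δd/d)² = (-2×0.119)² = 0.0571
δQ/Q = √(0.136) = 0.369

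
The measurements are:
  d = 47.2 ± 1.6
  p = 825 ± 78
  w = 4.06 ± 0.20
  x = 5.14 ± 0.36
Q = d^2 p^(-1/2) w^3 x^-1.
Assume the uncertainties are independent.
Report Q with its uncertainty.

1010 ± 185

Each factor contributes (exponent × relative error)² to (δQ/Q)²:
  (2·δd/d)² = (2×0.0339)² = 0.00460;  (−½·δp/p)² = (-0.5×0.0945)² = 0.00223;  (3·δw/w)² = (3×0.0493)² = 0.0218;  (-1·δx/x)² = (-1×0.0700)² = 0.00491
δQ/Q = √(0.0336) = 0.183
Q = 1010, so δQ = 0.183 × 1010 = 185.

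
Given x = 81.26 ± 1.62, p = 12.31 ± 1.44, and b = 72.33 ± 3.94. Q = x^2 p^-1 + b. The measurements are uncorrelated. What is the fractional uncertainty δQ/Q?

Let w = x^2·p^-1 = 536.4. δw/w = √((2·δx/x)² + (-1·δp/p)²) = √(0.00159 + 0.0137) = 0.124, so δw = 66.3.
Q = w + b: δQ = √(δw² + δb²) = √(4390 + 15.5) = 66.4
Q = 608.7, so δQ/Q = 66.4/608.7 = 0.109.

0.109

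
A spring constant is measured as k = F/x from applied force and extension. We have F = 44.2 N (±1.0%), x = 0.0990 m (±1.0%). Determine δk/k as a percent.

1.41%

Relative error in a monomial: (δk/k)² = Σ (nᵢ · δxᵢ/xᵢ)².
  (1·δF/F)² = (1×0.0100)² = 0.000100;  (-1·δx/x)² = (-1×0.0100)² = 0.000100
δk/k = √(0.000200) = 0.0141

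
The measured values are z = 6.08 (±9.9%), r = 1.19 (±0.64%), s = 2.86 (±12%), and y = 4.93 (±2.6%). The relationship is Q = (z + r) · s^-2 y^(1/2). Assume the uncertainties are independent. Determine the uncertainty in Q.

0.502

Let u = z + r = 7.27. δu = √(δz² + δr²) = √(0.362 + 5.8e-05) = 0.602, so δu/u = 0.0828.
Q is then a monomial in u, s, y:
δQ/Q = √((δu/u)² + (-2·δs/s)² + (½·δy/y)²) = √(0.00686 + 0.0576 + 0.000169) = 0.254
Q = 1.97, so δQ = 0.254 × 1.97 = 0.502.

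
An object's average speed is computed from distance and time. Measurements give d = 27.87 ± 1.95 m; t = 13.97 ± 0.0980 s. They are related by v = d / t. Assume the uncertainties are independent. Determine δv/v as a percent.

Each factor contributes (exponent × relative error)² to (δv/v)²:
  (1·δd/d)² = (1×0.0700)² = 0.00490;  (-1·δt/t)² = (-1×0.00702)² = 4.92e-05
δv/v = √(0.00494) = 0.0703

7.03%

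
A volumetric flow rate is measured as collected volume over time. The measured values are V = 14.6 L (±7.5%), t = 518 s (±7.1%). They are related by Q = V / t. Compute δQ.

0.00291 L/s

Each factor contributes (exponent × relative error)² to (δQ/Q)²:
  (1·δV/V)² = (1×0.0750)² = 0.00562;  (-1·δt/t)² = (-1×0.0710)² = 0.00504
δQ/Q = √(0.0107) = 0.103
Q = 0.0282 L/s, so δQ = 0.103 × 0.0282 = 0.00291 L/s.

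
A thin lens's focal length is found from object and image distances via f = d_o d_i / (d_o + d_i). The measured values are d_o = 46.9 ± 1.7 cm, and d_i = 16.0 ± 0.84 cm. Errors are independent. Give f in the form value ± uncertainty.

∂f/∂d_o = (d_i/(d_o+d_i))² = 0.0647;  ∂f/∂d_i = (d_o/(d_o+d_i))² = 0.556
δf = √((∂f/∂d_o · δd_o)² + (∂f/∂d_i · δd_i)²) = √(0.0121 + 0.218) = 0.480 cm
f = 11.9 cm.

11.9 ± 0.480 cm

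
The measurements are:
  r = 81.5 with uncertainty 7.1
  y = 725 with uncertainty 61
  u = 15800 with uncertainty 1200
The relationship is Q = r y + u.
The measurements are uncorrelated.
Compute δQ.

7260

Let p = r·y = 59100. δp/p = √((1·δr/r)² + (1·δy/y)²) = √(0.00759 + 0.00708) = 0.121, so δp = 7160.
Q = p + u: δQ = √(δp² + δu²) = √(5.12e+07 + 1.44e+06) = 7260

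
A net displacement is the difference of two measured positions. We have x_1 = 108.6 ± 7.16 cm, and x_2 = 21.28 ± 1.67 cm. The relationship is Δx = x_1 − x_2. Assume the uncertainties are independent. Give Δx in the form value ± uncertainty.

Each term contributes (cᵢ δxᵢ)² to (δΔx)²:
  (δx_1)² = 51.3;  (δx_2)² = 2.79
δΔx = √(54.1) = 7.35 cm
Δx = 87.32 cm.

87.32 ± 7.35 cm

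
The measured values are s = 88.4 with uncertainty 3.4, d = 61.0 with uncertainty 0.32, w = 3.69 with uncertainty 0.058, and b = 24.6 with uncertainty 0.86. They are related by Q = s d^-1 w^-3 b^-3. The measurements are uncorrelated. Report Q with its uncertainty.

(1.94 ± 0.235) × 10^-6

Relative error in a monomial: (δQ/Q)² = Σ (nᵢ · δxᵢ/xᵢ)².
  (1·δs/s)² = (1×0.0385)² = 0.00148;  (-1·δd/d)² = (-1×0.00525)² = 2.75e-05;  (-3·δw/w)² = (-3×0.0157)² = 0.00222;  (-3·δb/b)² = (-3×0.0350)² = 0.0110
δQ/Q = √(0.0147) = 0.121
Q = 1.94e-06, so δQ = 0.121 × 1.94e-06 = 2.35e-07.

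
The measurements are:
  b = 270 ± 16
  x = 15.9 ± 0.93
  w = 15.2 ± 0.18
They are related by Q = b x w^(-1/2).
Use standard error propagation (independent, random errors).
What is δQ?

Relative error in a monomial: (δQ/Q)² = Σ (nᵢ · δxᵢ/xᵢ)².
  (1·δb/b)² = (1×0.0593)² = 0.00351;  (1·δx/x)² = (1×0.0585)² = 0.00342;  (−½·δw/w)² = (-0.5×0.0118)² = 3.51e-05
δQ/Q = √(0.00697) = 0.0835
Q = 1100, so δQ = 0.0835 × 1100 = 91.9.

91.9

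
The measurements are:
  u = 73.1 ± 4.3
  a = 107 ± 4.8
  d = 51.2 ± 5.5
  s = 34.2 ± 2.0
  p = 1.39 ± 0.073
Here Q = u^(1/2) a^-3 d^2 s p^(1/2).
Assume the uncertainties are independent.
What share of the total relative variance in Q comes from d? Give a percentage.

66.7%

(δQ/Q)² = (½·δu/u)² + (-3·δa/a)² + (2·δd/d)² + (1·δs/s)² + (½·δp/p)²
  u term: (0.5×0.0588)² = 0.000865
  a term: (-3×0.0449)² = 0.0181
  d term: (2×0.107)² = 0.0462
  s term: (1×0.0585)² = 0.00342
  p term: (0.5×0.0525)² = 0.000690
Total = 0.0692. Share from d = 0.0462/0.0692 = 0.667.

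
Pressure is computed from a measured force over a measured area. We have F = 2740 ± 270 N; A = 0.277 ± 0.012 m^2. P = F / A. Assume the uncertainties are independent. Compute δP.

P is a product of powers, so relative uncertainties combine in quadrature:
  (1·δF/F)² = (1×0.0985)² = 0.00971;  (-1·δA/A)² = (-1×0.0433)² = 0.00188
δP/P = √(0.0116) = 0.108
P = 9890 Pa, so δP = 0.108 × 9890 = 1060 Pa.

1060 Pa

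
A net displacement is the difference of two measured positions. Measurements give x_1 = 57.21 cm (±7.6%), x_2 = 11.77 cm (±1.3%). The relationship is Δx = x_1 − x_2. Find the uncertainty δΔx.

4.35 cm

Absolute uncertainties add in quadrature for a linear combination:
  (δx_1)² = 18.9;  (δx_2)² = 0.0234
δΔx = √(18.9) = 4.35 cm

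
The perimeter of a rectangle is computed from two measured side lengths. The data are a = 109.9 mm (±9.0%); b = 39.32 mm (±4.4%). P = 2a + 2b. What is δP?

20.1 mm

Sums and differences: (δP)² = Σ (cᵢ δxᵢ)².
  (2·δa)² = 391;  (2·δb)² = 12.0
δP = √(403) = 20.1 mm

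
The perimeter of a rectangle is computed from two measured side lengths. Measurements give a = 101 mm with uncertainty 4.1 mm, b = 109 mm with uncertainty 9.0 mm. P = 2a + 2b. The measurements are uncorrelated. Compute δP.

Sums and differences: (δP)² = Σ (cᵢ δxᵢ)².
  (2·δa)² = 67.2;  (2·δb)² = 324
δP = √(391) = 19.8 mm

19.8 mm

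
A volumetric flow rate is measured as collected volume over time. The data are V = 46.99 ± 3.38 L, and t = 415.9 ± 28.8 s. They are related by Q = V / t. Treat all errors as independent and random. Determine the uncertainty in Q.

Q is a product of powers, so relative uncertainties combine in quadrature:
  (1·δV/V)² = (1×0.0719)² = 0.00517;  (-1·δt/t)² = (-1×0.0692)² = 0.00480
δQ/Q = √(0.00997) = 0.0998
Q = 0.1130 L/s, so δQ = 0.0998 × 0.1130 = 0.0113 L/s.

0.0113 L/s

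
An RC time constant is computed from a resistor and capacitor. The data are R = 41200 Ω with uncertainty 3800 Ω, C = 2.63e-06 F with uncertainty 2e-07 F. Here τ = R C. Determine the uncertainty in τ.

0.0130 s

τ is a product of powers, so relative uncertainties combine in quadrature:
  (1·δR/R)² = (1×0.0922)² = 0.00851;  (1·δC/C)² = (1×0.0760)² = 0.00578
δτ/τ = √(0.0143) = 0.120
τ = 0.108 s, so δτ = 0.120 × 0.108 = 0.0130 s.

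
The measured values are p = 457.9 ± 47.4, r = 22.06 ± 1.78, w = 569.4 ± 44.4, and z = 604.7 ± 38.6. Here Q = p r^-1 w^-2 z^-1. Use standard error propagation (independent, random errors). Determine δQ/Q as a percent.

Since Q is a product/quotient, work with relative uncertainties:
  (1·δp/p)² = (1×0.104)² = 0.0107;  (-1·δr/r)² = (-1×0.0807)² = 0.00651;  (-2·δw/w)² = (-2×0.0780)² = 0.0243;  (-1·δz/z)² = (-1×0.0638)² = 0.00407
δQ/Q = √(0.0456) = 0.214

21.4%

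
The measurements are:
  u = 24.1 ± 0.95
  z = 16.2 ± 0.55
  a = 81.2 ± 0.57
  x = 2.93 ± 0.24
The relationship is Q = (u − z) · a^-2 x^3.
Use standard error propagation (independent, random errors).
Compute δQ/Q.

Let w = u − z = 7.90. δw = √(δu² + δz²) = √(0.902 + 0.303) = 1.10, so δw/w = 0.139.
Q is then a monomial in w, a, x:
δQ/Q = √((δw/w)² + (-2·δa/a)² + (3·δx/x)²) = √(0.0193 + 0.000197 + 0.0604) = 0.283

0.283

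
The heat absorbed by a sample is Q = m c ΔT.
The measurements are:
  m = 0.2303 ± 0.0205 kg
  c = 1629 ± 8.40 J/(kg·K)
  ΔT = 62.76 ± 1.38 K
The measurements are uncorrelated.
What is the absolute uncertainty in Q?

2160 J

Q is a product of powers, so relative uncertainties combine in quadrature:
  (1·δm/m)² = (1×0.0890)² = 0.00792;  (1·δc/c)² = (1×0.00516)² = 2.66e-05;  (1·δΔT/ΔT)² = (1×0.0220)² = 0.000483
δQ/Q = √(0.00843) = 0.0918
Q = 23540 J, so δQ = 0.0918 × 23540 = 2160 J.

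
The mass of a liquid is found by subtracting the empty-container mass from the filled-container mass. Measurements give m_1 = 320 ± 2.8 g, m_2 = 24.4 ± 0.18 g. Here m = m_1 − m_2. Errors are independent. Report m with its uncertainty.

296 ± 2.81 g

Each term contributes (cᵢ δxᵢ)² to (δm)²:
  (δm_1)² = 7.84;  (δm_2)² = 0.0324
δm = √(7.87) = 2.81 g
m = 296 g.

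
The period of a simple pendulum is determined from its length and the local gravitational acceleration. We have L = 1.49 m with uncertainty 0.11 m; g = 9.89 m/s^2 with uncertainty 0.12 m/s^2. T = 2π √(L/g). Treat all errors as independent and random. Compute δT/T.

0.0374

Products/powers → add relative errors in quadrature, weighted by exponent:
  (½·δL/L)² = (0.5×0.0738)² = 0.00136;  (−½·δg/g)² = (-0.5×0.0121)² = 3.68e-05
δT/T = √(0.00140) = 0.0374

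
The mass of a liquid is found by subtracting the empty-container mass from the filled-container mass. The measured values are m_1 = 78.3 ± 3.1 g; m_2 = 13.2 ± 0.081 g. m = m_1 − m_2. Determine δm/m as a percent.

4.76%

Each term contributes (cᵢ δxᵢ)² to (δm)²:
  (δm_1)² = 9.61;  (δm_2)² = 0.00656
δm = √(9.62) = 3.10 g
m = 65.1 g, so δm/m = 3.10/65.1 = 0.0476.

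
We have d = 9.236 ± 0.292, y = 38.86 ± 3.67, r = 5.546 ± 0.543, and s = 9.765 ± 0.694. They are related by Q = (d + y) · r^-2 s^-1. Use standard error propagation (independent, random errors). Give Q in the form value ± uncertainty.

Let u = d + y = 48.10. δu = √(δd² + δy²) = √(0.0853 + 13.5) = 3.68, so δu/u = 0.0765.
Q is then a monomial in u, r, s:
δQ/Q = √((δu/u)² + (-2·δr/r)² + (-1·δs/s)²) = √(0.00586 + 0.0383 + 0.00505) = 0.222
Q = 0.1601, so δQ = 0.222 × 0.1601 = 0.0355.

0.1601 ± 0.0355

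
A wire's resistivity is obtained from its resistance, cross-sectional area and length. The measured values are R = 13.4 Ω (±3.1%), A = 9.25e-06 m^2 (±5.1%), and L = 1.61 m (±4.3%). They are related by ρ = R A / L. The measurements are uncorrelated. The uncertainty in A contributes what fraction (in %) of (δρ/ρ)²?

48.1%

(δρ/ρ)² = (1·δR/R)² + (1·δA/A)² + (-1·δL/L)²
  R term: (1×0.0310)² = 0.000961
  A term: (1×0.0510)² = 0.00260
  L term: (-1×0.0430)² = 0.00185
Total = 0.00541. Share from A = 0.00260/0.00541 = 0.481.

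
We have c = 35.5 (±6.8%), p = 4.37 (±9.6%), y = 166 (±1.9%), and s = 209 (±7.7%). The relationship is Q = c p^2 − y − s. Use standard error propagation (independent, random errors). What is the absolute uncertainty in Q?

139

Let w = c·p^2 = 678. δw/w = √((1·δc/c)² + (2·δp/p)²) = √(0.00462 + 0.0369) = 0.204, so δw = 138.
Q = w − y − s: δQ = √(δw² + δy² + δs²) = √(19100 + 9.95 + 259) = 139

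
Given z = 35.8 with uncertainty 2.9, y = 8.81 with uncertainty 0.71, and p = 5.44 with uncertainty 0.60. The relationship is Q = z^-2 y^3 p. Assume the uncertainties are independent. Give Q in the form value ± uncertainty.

Each factor contributes (exponent × relative error)² to (δQ/Q)²:
  (-2·δz/z)² = (-2×0.0810)² = 0.0262;  (3·δy/y)² = (3×0.0806)² = 0.0585;  (1·δp/p)² = (1×0.110)² = 0.0122
δQ/Q = √(0.0969) = 0.311
Q = 2.90, so δQ = 0.311 × 2.90 = 0.903.

2.90 ± 0.903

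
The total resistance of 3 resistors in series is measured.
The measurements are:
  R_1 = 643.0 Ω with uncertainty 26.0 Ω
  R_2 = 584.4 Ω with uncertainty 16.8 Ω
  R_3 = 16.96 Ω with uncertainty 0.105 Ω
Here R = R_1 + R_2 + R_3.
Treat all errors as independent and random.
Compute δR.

31.0 Ω

For a sum/difference, combine absolute errors in quadrature:
  (δR_1)² = 676;  (δR_2)² = 282;  (δR_3)² = 0.0110
δR = √(958) = 31.0 Ω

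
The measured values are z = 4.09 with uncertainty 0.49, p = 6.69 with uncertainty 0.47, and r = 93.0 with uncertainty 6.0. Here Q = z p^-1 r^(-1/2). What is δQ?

0.00904

Q is a product of powers, so relative uncertainties combine in quadrature:
  (1·δz/z)² = (1×0.120)² = 0.0144;  (-1·δp/p)² = (-1×0.0703)² = 0.00494;  (−½·δr/r)² = (-0.5×0.0645)² = 0.00104
δQ/Q = √(0.0203) = 0.143
Q = 0.0634, so δQ = 0.143 × 0.0634 = 0.00904.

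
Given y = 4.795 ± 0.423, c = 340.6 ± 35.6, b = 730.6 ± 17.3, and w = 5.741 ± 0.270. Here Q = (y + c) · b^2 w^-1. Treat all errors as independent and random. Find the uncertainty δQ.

Let u = y + c = 345.4. δu = √(δy² + δc²) = √(0.179 + 1270) = 35.6, so δu/u = 0.103.
Q is then a monomial in u, b, w:
δQ/Q = √((δu/u)² + (2·δb/b)² + (-1·δw/w)²) = √(0.0106 + 0.00224 + 0.00221) = 0.123
Q = 3.211e+07, so δQ = 0.123 × 3.211e+07 = 3.94e+06.

3.94e+06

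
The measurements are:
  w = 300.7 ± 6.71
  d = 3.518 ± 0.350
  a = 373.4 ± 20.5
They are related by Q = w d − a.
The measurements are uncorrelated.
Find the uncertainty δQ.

Let p = w·d = 1058. δp/p = √((1·δw/w)² + (1·δd/d)²) = √(0.000498 + 0.00990) = 0.102, so δp = 108.
Q = p − a: δQ = √(δp² + δa²) = √(11600 + 420) = 110

110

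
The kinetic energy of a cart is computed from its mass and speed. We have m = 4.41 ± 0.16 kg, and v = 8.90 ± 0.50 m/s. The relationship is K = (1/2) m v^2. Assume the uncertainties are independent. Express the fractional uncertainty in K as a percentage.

11.8%

Each factor contributes (exponent × relative error)² to (δK/K)²:
  (1·δm/m)² = (1×0.0363)² = 0.00132;  (2·δv/v)² = (2×0.0562)² = 0.0126
δK/K = √(0.0139) = 0.118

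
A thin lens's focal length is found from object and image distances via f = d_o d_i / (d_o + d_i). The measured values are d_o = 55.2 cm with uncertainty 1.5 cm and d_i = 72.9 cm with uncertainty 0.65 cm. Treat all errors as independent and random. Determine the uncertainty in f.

∂f/∂d_o = (d_i/(d_o+d_i))² = 0.324;  ∂f/∂d_i = (d_o/(d_o+d_i))² = 0.186
δf = √((∂f/∂d_o · δd_o)² + (∂f/∂d_i · δd_i)²) = √(0.236 + 0.0146) = 0.501 cm

0.501 cm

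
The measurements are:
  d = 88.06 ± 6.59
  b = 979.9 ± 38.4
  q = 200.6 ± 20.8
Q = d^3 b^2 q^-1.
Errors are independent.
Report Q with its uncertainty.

(3.269 ± 0.848) × 10^9

Relative error in a monomial: (δQ/Q)² = Σ (nᵢ · δxᵢ/xᵢ)².
  (3·δd/d)² = (3×0.0748)² = 0.0504;  (2·δb/b)² = (2×0.0392)² = 0.00614;  (-1·δq/q)² = (-1×0.104)² = 0.0108
δQ/Q = √(0.0673) = 0.259
Q = 3.269e+09, so δQ = 0.259 × 3.269e+09 = 8.48e+08.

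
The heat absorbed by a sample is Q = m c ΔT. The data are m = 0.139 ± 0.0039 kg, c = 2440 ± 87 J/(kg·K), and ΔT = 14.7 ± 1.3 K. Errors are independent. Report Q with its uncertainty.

For a monomial Q ∝ m, c, ΔT, fractional errors add in quadrature:
  (1·δm/m)² = (1×0.0281)² = 0.000787;  (1·δc/c)² = (1×0.0357)² = 0.00127;  (1·δΔT/ΔT)² = (1×0.0884)² = 0.00782
δQ/Q = √(0.00988) = 0.0994
Q = 4990 J, so δQ = 0.0994 × 4990 = 496 J.

4990 ± 496 J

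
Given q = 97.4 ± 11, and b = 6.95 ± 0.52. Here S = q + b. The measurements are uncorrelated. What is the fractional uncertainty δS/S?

Sums and differences: (δS)² = Σ (cᵢ δxᵢ)².
  (δq)² = 121;  (δb)² = 0.270
δS = √(121) = 11.0
S = 104, so δS/S = 11.0/104 = 0.106.

0.106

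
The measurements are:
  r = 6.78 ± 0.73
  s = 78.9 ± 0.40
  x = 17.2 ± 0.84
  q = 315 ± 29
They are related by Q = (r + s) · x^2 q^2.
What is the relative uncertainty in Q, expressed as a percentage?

Let u = r + s = 85.7. δu = √(δr² + δs²) = √(0.533 + 0.160) = 0.832, so δu/u = 0.00972.
Q is then a monomial in u, x, q:
δQ/Q = √((δu/u)² + (2·δx/x)² + (2·δq/q)²) = √(9.44e-05 + 0.00954 + 0.0339) = 0.209

20.9%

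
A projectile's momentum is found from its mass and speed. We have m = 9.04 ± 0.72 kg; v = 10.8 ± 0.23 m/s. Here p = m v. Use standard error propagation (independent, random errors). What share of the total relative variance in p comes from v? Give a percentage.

6.67%

(δp/p)² = (1·δm/m)² + (1·δv/v)²
  m term: (1×0.0796)² = 0.00634
  v term: (1×0.0213)² = 0.000454
Total = 0.00680. Share from v = 0.000454/0.00680 = 0.0667.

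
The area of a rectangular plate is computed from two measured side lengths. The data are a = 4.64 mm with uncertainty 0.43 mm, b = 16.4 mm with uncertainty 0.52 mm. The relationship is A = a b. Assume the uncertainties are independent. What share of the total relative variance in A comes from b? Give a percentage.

10.5%

(δA/A)² = (1·δa/a)² + (1·δb/b)²
  a term: (1×0.0927)² = 0.00859
  b term: (1×0.0317)² = 0.00101
Total = 0.00959. Share from b = 0.00101/0.00959 = 0.105.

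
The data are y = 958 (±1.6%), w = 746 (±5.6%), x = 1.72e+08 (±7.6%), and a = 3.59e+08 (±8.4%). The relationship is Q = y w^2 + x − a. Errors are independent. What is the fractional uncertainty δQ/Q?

0.198

Let p = y·w^2 = 5.33e+08. δp/p = √((1·δy/y)² + (2·δw/w)²) = √(0.000256 + 0.0125) = 0.113, so δp = 6.03e+07.
Q = p + x − a: δQ = √(δp² + δx² + δa²) = √(3.64e+15 + 1.71e+14 + 9.09e+14) = 6.87e+07
Q = 3.46e+08, so δQ/Q = 6.87e+07/3.46e+08 = 0.198.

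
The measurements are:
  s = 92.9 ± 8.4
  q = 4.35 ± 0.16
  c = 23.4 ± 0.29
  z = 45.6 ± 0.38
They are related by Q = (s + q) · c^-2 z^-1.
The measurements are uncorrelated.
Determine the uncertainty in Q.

Let u = s + q = 97.2. δu = √(δs² + δq²) = √(70.6 + 0.0256) = 8.40, so δu/u = 0.0864.
Q is then a monomial in u, c, z:
δQ/Q = √((δu/u)² + (-2·δc/c)² + (-1·δz/z)²) = √(0.00746 + 0.000614 + 6.94e-05) = 0.0903
Q = 0.00389, so δQ = 0.0903 × 0.00389 = 0.000352.

0.000352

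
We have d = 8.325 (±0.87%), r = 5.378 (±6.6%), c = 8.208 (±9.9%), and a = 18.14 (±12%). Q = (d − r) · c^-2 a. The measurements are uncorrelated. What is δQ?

Let u = d − r = 2.947. δu = √(δd² + δr²) = √(0.00525 + 0.126) = 0.362, so δu/u = 0.123.
Q is then a monomial in u, c, a:
δQ/Q = √((δu/u)² + (-2·δc/c)² + (1·δa/a)²) = √(0.0151 + 0.0392 + 0.0144) = 0.262
Q = 0.7935, so δQ = 0.262 × 0.7935 = 0.208.

0.208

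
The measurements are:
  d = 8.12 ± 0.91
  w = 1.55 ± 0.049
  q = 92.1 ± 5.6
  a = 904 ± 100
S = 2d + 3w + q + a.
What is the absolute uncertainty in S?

For a sum/difference, combine absolute errors in quadrature:
  (2·δd)² = 3.31;  (3·δw)² = 0.0216;  (δq)² = 31.4;  (δa)² = 10000
δS = √(10000) = 100

100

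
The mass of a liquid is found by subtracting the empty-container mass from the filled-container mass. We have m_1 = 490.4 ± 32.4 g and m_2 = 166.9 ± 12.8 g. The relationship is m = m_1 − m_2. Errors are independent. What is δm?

34.8 g

Each term contributes (cᵢ δxᵢ)² to (δm)²:
  (δm_1)² = 1050;  (δm_2)² = 164
δm = √(1210) = 34.8 g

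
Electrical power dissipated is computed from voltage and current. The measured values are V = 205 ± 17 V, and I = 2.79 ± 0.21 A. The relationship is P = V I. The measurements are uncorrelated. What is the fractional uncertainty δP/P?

0.112

Products/powers → add relative errors in quadrature, weighted by exponent:
  (1·δV/V)² = (1×0.0829)² = 0.00688;  (1·δI/I)² = (1×0.0753)² = 0.00567
δP/P = √(0.0125) = 0.112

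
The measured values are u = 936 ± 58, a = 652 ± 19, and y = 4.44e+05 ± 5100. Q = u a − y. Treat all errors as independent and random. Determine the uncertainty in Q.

Let p = u·a = 6.1e+05. δp/p = √((1·δu/u)² + (1·δa/a)²) = √(0.00384 + 0.000849) = 0.0685, so δp = 41800.
Q = p − y: δQ = √(δp² + δy²) = √(1.75e+09 + 2.6e+07) = 42100

42100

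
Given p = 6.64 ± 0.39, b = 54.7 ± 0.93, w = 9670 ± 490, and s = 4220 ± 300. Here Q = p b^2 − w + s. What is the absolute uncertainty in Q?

1470

Let h = p·b^2 = 19900. δh/h = √((1·δp/p)² + (2·δb/b)²) = √(0.00345 + 0.00116) = 0.0679, so δh = 1350.
Q = h − w + s: δQ = √(δh² + δw² + δs²) = √(1.82e+06 + 2.4e+05 + 90000) = 1470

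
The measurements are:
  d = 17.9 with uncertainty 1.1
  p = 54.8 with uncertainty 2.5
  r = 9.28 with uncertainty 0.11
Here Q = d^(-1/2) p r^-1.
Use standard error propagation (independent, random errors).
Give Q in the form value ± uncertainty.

Relative error in a monomial: (δQ/Q)² = Σ (nᵢ · δxᵢ/xᵢ)².
  (−½·δd/d)² = (-0.5×0.0615)² = 0.000944;  (1·δp/p)² = (1×0.0456)² = 0.00208;  (-1·δr/r)² = (-1×0.0119)² = 0.000141
δQ/Q = √(0.00317) = 0.0563
Q = 1.40, so δQ = 0.0563 × 1.40 = 0.0785.

1.40 ± 0.0785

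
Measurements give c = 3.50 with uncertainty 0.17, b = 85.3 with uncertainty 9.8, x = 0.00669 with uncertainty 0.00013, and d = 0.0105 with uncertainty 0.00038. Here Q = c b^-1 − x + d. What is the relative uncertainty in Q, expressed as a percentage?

Let p = c·b^-1 = 0.0410. δp/p = √((1·δc/c)² + (-1·δb/b)²) = √(0.00236 + 0.0132) = 0.125, so δp = 0.00512.
Q = p − x + d: δQ = √(δp² + δx² + δd²) = √(2.62e-05 + 1.69e-08 + 1.44e-07) = 0.00513
Q = 0.0448, so δQ/Q = 0.00513/0.0448 = 0.114.

11.4%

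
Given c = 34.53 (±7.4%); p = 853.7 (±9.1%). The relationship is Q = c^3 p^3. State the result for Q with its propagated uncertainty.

(2.562 ± 0.901) × 10^13

For a monomial Q ∝ c^3, p^3, fractional errors add in quadrature:
  (3·δc/c)² = (3×0.0740)² = 0.0493;  (3·δp/p)² = (3×0.0910)² = 0.0745
δQ/Q = √(0.124) = 0.352
Q = 2.562e+13, so δQ = 0.352 × 2.562e+13 = 9.01e+12.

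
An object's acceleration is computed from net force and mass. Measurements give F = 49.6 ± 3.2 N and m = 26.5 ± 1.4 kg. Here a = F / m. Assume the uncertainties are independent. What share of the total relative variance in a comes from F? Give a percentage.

(δa/a)² = (1·δF/F)² + (-1·δm/m)²
  F term: (1×0.0645)² = 0.00416
  m term: (-1×0.0528)² = 0.00279
Total = 0.00695. Share from F = 0.00416/0.00695 = 0.599.

59.9%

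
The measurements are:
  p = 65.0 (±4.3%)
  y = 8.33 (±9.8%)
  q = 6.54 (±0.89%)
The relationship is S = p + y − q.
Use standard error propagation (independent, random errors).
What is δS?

2.91

Absolute uncertainties add in quadrature for a linear combination:
  (δp)² = 7.81;  (δy)² = 0.666;  (δq)² = 0.00339
δS = √(8.48) = 2.91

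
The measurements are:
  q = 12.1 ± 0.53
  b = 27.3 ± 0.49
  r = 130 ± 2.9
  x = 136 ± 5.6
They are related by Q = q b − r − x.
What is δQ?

Let p = q·b = 330. δp/p = √((1·δq/q)² + (1·δb/b)²) = √(0.00192 + 0.000322) = 0.0473, so δp = 15.6.
Q = p − r − x: δQ = √(δp² + δr² + δx²) = √(245 + 8.41 + 31.4) = 16.9

16.9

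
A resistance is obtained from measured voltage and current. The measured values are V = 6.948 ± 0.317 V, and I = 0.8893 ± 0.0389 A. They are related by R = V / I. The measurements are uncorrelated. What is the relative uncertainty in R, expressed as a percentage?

6.32%

Each factor contributes (exponent × relative error)² to (δR/R)²:
  (1·δV/V)² = (1×0.0456)² = 0.00208;  (-1·δI/I)² = (-1×0.0437)² = 0.00191
δR/R = √(0.00399) = 0.0632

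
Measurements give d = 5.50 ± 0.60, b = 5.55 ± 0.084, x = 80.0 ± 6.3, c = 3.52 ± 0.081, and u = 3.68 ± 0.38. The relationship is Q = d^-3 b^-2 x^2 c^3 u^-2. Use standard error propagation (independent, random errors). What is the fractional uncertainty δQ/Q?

0.425

Each factor contributes (exponent × relative error)² to (δQ/Q)²:
  (-3·δd/d)² = (-3×0.109)² = 0.107;  (-2·δb/b)² = (-2×0.0151)² = 0.000916;  (2·δx/x)² = (2×0.0788)² = 0.0248;  (3·δc/c)² = (3×0.0230)² = 0.00477;  (-2·δu/u)² = (-2×0.103)² = 0.0427
δQ/Q = √(0.180) = 0.425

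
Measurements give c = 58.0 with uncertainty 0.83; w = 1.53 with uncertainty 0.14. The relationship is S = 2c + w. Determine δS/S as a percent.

1.42%

For a sum/difference, combine absolute errors in quadrature:
  (2·δc)² = 2.76;  (δw)² = 0.0196
δS = √(2.78) = 1.67
S = 118, so δS/S = 1.67/118 = 0.0142.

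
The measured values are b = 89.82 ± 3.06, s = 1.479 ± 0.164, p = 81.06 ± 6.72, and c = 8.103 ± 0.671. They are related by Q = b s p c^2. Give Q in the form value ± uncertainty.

(7.070 ± 1.55) × 10^5

Since Q is a product/quotient, work with relative uncertainties:
  (1·δb/b)² = (1×0.0341)² = 0.00116;  (1·δs/s)² = (1×0.111)² = 0.0123;  (1·δp/p)² = (1×0.0829)² = 0.00687;  (2·δc/c)² = (2×0.0828)² = 0.0274
δQ/Q = √(0.0478) = 0.219
Q = 707000, so δQ = 0.219 × 707000 = 1.55e+05.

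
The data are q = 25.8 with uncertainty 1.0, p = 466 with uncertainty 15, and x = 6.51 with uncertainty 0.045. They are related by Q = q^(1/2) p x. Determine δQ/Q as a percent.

Q is a product of powers, so relative uncertainties combine in quadrature:
  (½·δq/q)² = (0.5×0.0388)² = 0.000376;  (1·δp/p)² = (1×0.0322)² = 0.00104;  (1·δx/x)² = (1×0.00691)² = 4.78e-05
δQ/Q = √(0.00146) = 0.0382

3.82%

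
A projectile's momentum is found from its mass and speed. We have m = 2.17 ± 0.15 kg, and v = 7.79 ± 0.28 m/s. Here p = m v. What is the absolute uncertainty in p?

Products/powers → add relative errors in quadrature, weighted by exponent:
  (1·δm/m)² = (1×0.0691)² = 0.00478;  (1·δv/v)² = (1×0.0359)² = 0.00129
δp/p = √(0.00607) = 0.0779
p = 16.9 kg·m/s, so δp = 0.0779 × 16.9 = 1.32 kg·m/s.

1.32 kg·m/s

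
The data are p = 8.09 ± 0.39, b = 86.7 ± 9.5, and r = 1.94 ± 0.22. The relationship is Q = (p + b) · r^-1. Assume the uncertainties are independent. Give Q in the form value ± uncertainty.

48.9 ± 7.40

Let u = p + b = 94.8. δu = √(δp² + δb²) = √(0.152 + 90.2) = 9.51, so δu/u = 0.100.
Q is then a monomial in u, r:
δQ/Q = √((δu/u)² + (-1·δr/r)²) = √(0.0101 + 0.0129) = 0.151
Q = 48.9, so δQ = 0.151 × 48.9 = 7.40.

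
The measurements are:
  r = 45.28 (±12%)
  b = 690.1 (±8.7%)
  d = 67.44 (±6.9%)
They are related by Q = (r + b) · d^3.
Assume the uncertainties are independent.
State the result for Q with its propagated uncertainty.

(2.256 ± 0.502) × 10^8

Let u = r + b = 735.4. δu = √(δr² + δb²) = √(29.5 + 3600) = 60.3, so δu/u = 0.0820.
Q is then a monomial in u, d:
δQ/Q = √((δu/u)² + (3·δd/d)²) = √(0.00672 + 0.0428) = 0.223
Q = 2.256e+08, so δQ = 0.223 × 2.256e+08 = 5.02e+07.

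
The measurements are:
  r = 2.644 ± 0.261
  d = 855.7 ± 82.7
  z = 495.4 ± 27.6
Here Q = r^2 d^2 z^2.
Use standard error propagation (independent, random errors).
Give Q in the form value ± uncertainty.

(1.256 ± 0.374) × 10^12

Since Q is a product/quotient, work with relative uncertainties:
  (2·δr/r)² = (2×0.0987)² = 0.0390;  (2·δd/d)² = (2×0.0966)² = 0.0374;  (2·δz/z)² = (2×0.0557)² = 0.0124
δQ/Q = √(0.0888) = 0.298
Q = 1.256e+12, so δQ = 0.298 × 1.256e+12 = 3.74e+11.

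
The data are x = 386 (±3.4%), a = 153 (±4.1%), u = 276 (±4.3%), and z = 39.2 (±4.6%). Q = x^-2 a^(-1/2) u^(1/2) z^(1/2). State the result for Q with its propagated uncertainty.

(5.64 ± 0.438) × 10^-5

Relative error in a monomial: (δQ/Q)² = Σ (nᵢ · δxᵢ/xᵢ)².
  (-2·δx/x)² = (-2×0.0340)² = 0.00462;  (−½·δa/a)² = (-0.5×0.0410)² = 0.000420;  (½·δu/u)² = (0.5×0.0430)² = 0.000462;  (½·δz/z)² = (0.5×0.0460)² = 0.000529
δQ/Q = √(0.00604) = 0.0777
Q = 5.64e-05, so δQ = 0.0777 × 5.64e-05 = 4.38e-06.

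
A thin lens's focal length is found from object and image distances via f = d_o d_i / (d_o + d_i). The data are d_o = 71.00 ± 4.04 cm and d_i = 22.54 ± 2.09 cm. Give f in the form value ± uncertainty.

∂f/∂d_o = (d_i/(d_o+d_i))² = 0.0581;  ∂f/∂d_i = (d_o/(d_o+d_i))² = 0.576
δf = √((∂f/∂d_o · δd_o)² + (∂f/∂d_i · δd_i)²) = √(0.0550 + 1.45) = 1.23 cm
f = 17.11 cm.

17.11 ± 1.23 cm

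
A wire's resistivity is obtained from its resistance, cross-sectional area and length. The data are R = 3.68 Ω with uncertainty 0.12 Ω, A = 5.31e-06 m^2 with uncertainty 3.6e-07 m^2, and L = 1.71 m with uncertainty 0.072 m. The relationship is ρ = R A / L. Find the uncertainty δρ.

9.85e-07 Ω·m

Relative error in a monomial: (δρ/ρ)² = Σ (nᵢ · δxᵢ/xᵢ)².
  (1·δR/R)² = (1×0.0326)² = 0.00106;  (1·δA/A)² = (1×0.0678)² = 0.00460;  (-1·δL/L)² = (-1×0.0421)² = 0.00177
δρ/ρ = √(0.00743) = 0.0862
ρ = 1.14e-05 Ω·m, so δρ = 0.0862 × 1.14e-05 = 9.85e-07 Ω·m.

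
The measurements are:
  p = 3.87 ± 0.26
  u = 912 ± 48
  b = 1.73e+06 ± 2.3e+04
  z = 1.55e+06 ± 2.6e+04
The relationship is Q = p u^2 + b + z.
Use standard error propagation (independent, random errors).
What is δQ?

4.03e+05

Let w = p·u^2 = 3.22e+06. δw/w = √((1·δp/p)² + (2·δu/u)²) = √(0.00451 + 0.0111) = 0.125, so δw = 4.02e+05.
Q = w + b + z: δQ = √(δw² + δb² + δz²) = √(1.62e+11 + 5.29e+08 + 6.76e+08) = 4.03e+05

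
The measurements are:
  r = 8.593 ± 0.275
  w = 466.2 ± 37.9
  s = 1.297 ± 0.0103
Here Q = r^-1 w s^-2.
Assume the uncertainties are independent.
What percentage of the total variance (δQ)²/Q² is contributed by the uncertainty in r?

13.0%

(δQ/Q)² = (-1·δr/r)² + (1·δw/w)² + (-2·δs/s)²
  r term: (-1×0.0320)² = 0.00102
  w term: (1×0.0813)² = 0.00661
  s term: (-2×0.00794)² = 0.000252
Total = 0.00789. Share from r = 0.00102/0.00789 = 0.130.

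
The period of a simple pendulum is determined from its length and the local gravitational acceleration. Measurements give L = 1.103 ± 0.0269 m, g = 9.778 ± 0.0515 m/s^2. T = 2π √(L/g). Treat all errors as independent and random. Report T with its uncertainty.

Since T is a product/quotient, work with relative uncertainties:
  (½·δL/L)² = (0.5×0.0244)² = 0.000149;  (−½·δg/g)² = (-0.5×0.00527)² = 6.94e-06
δT/T = √(0.000156) = 0.0125
T = 2.110 s, so δT = 0.0125 × 2.110 = 0.0263 s.

2.110 ± 0.0263 s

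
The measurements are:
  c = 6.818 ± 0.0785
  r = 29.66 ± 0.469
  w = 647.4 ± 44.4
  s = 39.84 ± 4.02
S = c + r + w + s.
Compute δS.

44.6

Each term contributes (cᵢ δxᵢ)² to (δS)²:
  (δc)² = 0.00616;  (δr)² = 0.220;  (δw)² = 1970;  (δs)² = 16.2
δS = √(1990) = 44.6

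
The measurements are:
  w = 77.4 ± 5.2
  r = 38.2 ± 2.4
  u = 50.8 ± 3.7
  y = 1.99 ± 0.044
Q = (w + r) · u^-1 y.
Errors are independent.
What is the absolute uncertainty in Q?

Let h = w + r = 116. δh = √(δw² + δr²) = √(27.0 + 5.76) = 5.73, so δh/h = 0.0495.
Q is then a monomial in h, u, y:
δQ/Q = √((δh/h)² + (-1·δu/u)² + (1·δy/y)²) = √(0.00245 + 0.00530 + 0.000489) = 0.0908
Q = 4.53, so δQ = 0.0908 × 4.53 = 0.411.

0.411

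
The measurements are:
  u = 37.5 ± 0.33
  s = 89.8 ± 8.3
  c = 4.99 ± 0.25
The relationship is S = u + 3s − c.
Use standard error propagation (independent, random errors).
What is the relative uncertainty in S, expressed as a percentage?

S is a linear combination, so absolute uncertainties add in quadrature:
  (δu)² = 0.109;  (3·δs)² = 620;  (δc)² = 0.0625
δS = √(620) = 24.9
S = 302, so δS/S = 24.9/302 = 0.0825.

8.25%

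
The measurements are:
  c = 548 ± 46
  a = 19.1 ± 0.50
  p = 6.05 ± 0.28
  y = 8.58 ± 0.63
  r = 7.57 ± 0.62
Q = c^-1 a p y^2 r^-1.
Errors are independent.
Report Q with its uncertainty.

2.05 ± 0.401

For a monomial Q ∝ c^-1, a, p, y^2, r^-1, fractional errors add in quadrature:
  (-1·δc/c)² = (-1×0.0839)² = 0.00705;  (1·δa/a)² = (1×0.0262)² = 0.000685;  (1·δp/p)² = (1×0.0463)² = 0.00214;  (2·δy/y)² = (2×0.0734)² = 0.0216;  (-1·δr/r)² = (-1×0.0819)² = 0.00671
δQ/Q = √(0.0381) = 0.195
Q = 2.05, so δQ = 0.195 × 2.05 = 0.401.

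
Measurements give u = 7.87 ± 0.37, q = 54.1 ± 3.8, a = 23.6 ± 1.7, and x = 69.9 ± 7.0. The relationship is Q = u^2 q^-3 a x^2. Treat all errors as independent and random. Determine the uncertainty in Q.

For a monomial Q ∝ u^2, q^-3, a, x^2, fractional errors add in quadrature:
  (2·δu/u)² = (2×0.0470)² = 0.00884;  (-3·δq/q)² = (-3×0.0702)² = 0.0444;  (1·δa/a)² = (1×0.0720)² = 0.00519;  (2·δx/x)² = (2×0.100)² = 0.0401
δQ/Q = √(0.0985) = 0.314
Q = 45.1, so δQ = 0.314 × 45.1 = 14.2.

14.2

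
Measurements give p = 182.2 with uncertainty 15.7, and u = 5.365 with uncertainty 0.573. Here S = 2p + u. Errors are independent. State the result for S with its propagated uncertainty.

369.8 ± 31.4

Absolute uncertainties add in quadrature for a linear combination:
  (2·δp)² = 986;  (δu)² = 0.328
δS = √(986) = 31.4
S = 369.8.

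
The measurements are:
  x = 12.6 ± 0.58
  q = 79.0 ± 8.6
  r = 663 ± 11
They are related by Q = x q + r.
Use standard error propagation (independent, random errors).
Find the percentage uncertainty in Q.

7.13%

Let p = x·q = 995. δp/p = √((1·δx/x)² + (1·δq/q)²) = √(0.00212 + 0.0119) = 0.118, so δp = 118.
Q = p + r: δQ = √(δp² + δr²) = √(13800 + 121) = 118
Q = 1660, so δQ/Q = 118/1660 = 0.0713.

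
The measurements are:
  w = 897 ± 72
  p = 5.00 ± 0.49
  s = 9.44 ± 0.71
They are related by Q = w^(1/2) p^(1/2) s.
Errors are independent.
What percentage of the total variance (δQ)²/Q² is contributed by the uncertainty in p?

24.8%

(δQ/Q)² = (½·δw/w)² + (½·δp/p)² + (1·δs/s)²
  w term: (0.5×0.0803)² = 0.00161
  p term: (0.5×0.0980)² = 0.00240
  s term: (1×0.0752)² = 0.00566
Total = 0.00967. Share from p = 0.00240/0.00967 = 0.248.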